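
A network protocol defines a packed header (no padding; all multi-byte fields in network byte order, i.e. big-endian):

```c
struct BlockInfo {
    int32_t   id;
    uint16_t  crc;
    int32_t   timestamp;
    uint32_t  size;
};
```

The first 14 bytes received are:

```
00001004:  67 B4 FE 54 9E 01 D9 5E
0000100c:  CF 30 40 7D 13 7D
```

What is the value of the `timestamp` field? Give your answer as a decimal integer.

`timestamp` follows `id` (4 B), `crc` (2 B), so it starts at offset 4 + 2 = 6 and occupies 4 bytes.
Bytes at offsets 6..9: D9 5E CF 30.
Big-endian: lowest address holds the most-significant byte.
The bytes are already most-significant first: 0xD95ECF30.
Top bit is set, so as a signed 32-bit value this is 0xD95ECF30 − 2^32 = -648098000.

-648098000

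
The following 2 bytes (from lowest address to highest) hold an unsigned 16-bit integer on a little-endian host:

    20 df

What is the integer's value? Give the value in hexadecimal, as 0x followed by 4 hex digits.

Little-endian stores the least-significant byte at the lowest address.
Reassemble most-significant byte first: DF 20 → 0xDF20.

0xDF20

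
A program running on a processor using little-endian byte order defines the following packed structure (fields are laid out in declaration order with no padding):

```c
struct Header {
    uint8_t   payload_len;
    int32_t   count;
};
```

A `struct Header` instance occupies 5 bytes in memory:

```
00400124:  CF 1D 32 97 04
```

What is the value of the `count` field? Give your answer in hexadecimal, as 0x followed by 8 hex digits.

`count` follows `payload_len` (1 byte), so it starts at byte offset 1 and occupies 4 bytes.
Bytes at offsets 1..4: 1D 32 97 04.
In little-endian order the low byte comes first in memory.
Reassemble most-significant byte first: 04 97 32 1D → 0x0497321D.

0x0497321D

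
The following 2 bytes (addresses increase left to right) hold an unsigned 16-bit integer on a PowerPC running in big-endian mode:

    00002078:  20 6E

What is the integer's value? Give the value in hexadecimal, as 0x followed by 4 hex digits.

In big-endian order the high byte comes first in memory.
The bytes are already most-significant first: 0x206E.

0x206E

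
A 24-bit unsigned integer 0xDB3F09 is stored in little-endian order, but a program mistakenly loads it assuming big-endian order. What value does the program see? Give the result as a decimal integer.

606171

Stored little-endian, the bytes at ascending addresses are 09 3F DB.
Read back as big-endian, the last byte is least significant, giving 0x093FDB.
0x093FDB = 606171.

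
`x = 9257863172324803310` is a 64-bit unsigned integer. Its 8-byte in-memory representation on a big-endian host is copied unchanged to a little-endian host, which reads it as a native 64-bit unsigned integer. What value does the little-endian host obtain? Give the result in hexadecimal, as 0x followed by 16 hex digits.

9257863172324803310 in 64-bit hexadecimal is 0x807A8981459742EE.
Stored big-endian, the bytes at ascending addresses are 80 7A 89 81 45 97 42 EE.
Read back as little-endian, the first byte is least significant, giving 0xEE42974581897A80.

0xEE42974581897A80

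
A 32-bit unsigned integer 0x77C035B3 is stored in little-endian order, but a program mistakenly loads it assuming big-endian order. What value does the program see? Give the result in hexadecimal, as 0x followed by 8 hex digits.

0xB335C077

Stored little-endian, the bytes at ascending addresses are B3 35 C0 77.
Read back as big-endian, the last byte is least significant, giving 0xB335C077.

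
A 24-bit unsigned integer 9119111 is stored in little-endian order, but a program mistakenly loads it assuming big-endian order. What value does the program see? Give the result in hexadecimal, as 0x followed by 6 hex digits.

0x87258B

9119111 in 24-bit hexadecimal is 0x8B2587.
Stored little-endian, the bytes at ascending addresses are 87 25 8B.
Read back as big-endian, the last byte is least significant, giving 0x87258B.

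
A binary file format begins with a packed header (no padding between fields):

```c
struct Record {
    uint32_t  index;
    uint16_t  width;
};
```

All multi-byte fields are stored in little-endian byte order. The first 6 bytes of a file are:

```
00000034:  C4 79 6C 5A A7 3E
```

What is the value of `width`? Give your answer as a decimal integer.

16039

`width` follows `index` (4 bytes), so it starts at byte offset 4 and occupies 2 bytes.
Bytes at offsets 4..5: A7 3E.
Little-endian: lowest address holds the least-significant byte.
Reassemble most-significant byte first: 3E A7 → 0x3EA7.
0x3EA7 = 16039.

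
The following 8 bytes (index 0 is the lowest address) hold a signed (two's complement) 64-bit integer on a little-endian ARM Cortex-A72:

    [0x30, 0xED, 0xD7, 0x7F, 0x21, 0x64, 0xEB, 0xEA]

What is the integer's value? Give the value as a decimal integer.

-1519010354265854672

Little-endian: lowest address holds the least-significant byte.
Reassemble most-significant byte first: EA EB 64 21 7F D7 ED 30 → 0xEAEB64217FD7ED30.
Top bit is set, so as a signed 64-bit value this is 0xEAEB64217FD7ED30 − 2^64 = -1519010354265854672.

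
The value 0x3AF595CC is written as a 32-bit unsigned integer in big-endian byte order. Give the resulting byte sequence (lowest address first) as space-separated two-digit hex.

Split into bytes (most-significant first): 3A F5 95 CC.
Big-endian stores the most-significant byte at the lowest address.
So the memory order matches the most-significant-first order: 3A F5 95 CC.

3A F5 95 CC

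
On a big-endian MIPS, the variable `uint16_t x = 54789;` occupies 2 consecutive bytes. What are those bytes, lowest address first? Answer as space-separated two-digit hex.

54789 in hexadecimal, padded to 16 bits, is 0xD605.
Split into bytes (most-significant first): D6 05.
Big-endian: lowest address holds the most-significant byte.
So the memory order matches the most-significant-first order: D6 05.

D6 05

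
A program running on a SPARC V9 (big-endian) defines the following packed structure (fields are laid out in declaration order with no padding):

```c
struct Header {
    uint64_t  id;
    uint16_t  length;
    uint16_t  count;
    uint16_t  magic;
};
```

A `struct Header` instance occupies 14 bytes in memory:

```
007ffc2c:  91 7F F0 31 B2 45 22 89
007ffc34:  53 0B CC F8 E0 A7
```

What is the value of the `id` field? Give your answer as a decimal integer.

`id` is the first field, at byte offset 0, occupying 8 bytes.
Bytes at offsets 0..7: 91 7F F0 31 B2 45 22 89.
In big-endian order the high byte comes first in memory.
The bytes are already most-significant first: 0x917FF031B2452289.
0x917FF031B2452289 = 10484362553776743049.

10484362553776743049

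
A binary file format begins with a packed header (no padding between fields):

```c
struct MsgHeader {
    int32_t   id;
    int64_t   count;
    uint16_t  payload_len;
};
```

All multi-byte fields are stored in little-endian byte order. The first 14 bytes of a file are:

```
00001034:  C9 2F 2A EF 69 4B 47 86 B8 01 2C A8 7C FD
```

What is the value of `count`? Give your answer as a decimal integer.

`count` follows `id` (4 bytes), so it starts at byte offset 4 and occupies 8 bytes.
Bytes at offsets 4..11: 69 4B 47 86 B8 01 2C A8.
Little-endian: lowest address holds the least-significant byte.
Reassemble most-significant byte first: A8 2C 01 B8 86 47 4B 69 → 0xA82C01B886474B69.
Top bit is set, so as a signed 64-bit value this is 0xA82C01B886474B69 − 2^64 = -6328681484323959959.

-6328681484323959959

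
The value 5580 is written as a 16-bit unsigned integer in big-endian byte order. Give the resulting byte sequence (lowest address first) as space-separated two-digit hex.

15 CC

5580 in hexadecimal, padded to 16 bits, is 0x15CC.
Split into bytes (most-significant first): 15 CC.
In big-endian order the high byte comes first in memory.
So the memory order matches the most-significant-first order: 15 CC.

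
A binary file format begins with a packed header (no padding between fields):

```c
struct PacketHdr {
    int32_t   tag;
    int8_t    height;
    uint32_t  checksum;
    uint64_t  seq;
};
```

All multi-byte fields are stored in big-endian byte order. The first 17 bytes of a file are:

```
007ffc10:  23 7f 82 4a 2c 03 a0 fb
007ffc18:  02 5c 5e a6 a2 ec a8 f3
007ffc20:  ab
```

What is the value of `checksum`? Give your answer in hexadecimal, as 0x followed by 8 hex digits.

`checksum` follows `tag` (4 B), `height` (1 B), so it starts at offset 4 + 1 = 5 and occupies 4 bytes.
Bytes at offsets 5..8: 03 A0 FB 02.
In big-endian order the high byte comes first in memory.
The bytes are already most-significant first: 0x03A0FB02.

0x03A0FB02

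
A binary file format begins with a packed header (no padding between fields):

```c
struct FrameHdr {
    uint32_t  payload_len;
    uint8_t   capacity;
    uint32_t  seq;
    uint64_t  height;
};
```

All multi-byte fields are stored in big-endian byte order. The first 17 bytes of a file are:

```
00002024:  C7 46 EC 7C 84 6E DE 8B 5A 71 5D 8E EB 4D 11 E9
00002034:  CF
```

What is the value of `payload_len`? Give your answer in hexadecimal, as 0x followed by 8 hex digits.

`payload_len` is the first field, at byte offset 0, occupying 4 bytes.
Bytes at offsets 0..3: C7 46 EC 7C.
Big-endian stores the most-significant byte at the lowest address.
The bytes are already most-significant first: 0xC746EC7C.

0xC746EC7C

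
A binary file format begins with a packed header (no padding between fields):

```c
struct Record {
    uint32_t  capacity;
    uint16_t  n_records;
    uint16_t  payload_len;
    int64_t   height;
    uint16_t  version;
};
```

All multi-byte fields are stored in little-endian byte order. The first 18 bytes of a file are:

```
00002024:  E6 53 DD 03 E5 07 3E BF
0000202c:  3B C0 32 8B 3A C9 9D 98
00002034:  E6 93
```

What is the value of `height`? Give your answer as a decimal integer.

-7449576955320287173

`height` follows `capacity` (4 B), `n_records` (2 B), `payload_len` (2 B), so it starts at offset 4 + 2 + 2 = 8 and occupies 8 bytes.
Bytes at offsets 8..15: 3B C0 32 8B 3A C9 9D 98.
In little-endian order the low byte comes first in memory.
Reassemble most-significant byte first: 98 9D C9 3A 8B 32 C0 3B → 0x989DC93A8B32C03B.
Top bit is set, so as a signed 64-bit value this is 0x989DC93A8B32C03B − 2^64 = -7449576955320287173.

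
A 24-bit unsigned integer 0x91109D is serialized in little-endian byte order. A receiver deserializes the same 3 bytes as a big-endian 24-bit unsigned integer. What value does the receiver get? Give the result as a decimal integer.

Stored little-endian, the bytes at ascending addresses are 9D 10 91.
Read back as big-endian, the last byte is least significant, giving 0x9D1091.
0x9D1091 = 10293393.

10293393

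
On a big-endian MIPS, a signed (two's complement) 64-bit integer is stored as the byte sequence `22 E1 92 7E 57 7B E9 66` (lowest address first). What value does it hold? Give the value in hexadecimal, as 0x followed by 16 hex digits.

Big-endian stores the most-significant byte at the lowest address.
The bytes are already most-significant first: 0x22E1927E577BE966.

0x22E1927E577BE966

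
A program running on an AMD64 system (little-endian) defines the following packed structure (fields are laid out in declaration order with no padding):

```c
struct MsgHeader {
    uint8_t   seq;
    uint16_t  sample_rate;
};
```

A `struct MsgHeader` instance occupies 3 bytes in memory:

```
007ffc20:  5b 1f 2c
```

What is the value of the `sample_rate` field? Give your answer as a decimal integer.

11295

`sample_rate` follows `seq` (1 byte), so it starts at byte offset 1 and occupies 2 bytes.
Bytes at offsets 1..2: 1F 2C.
In little-endian order the low byte comes first in memory.
Reassemble most-significant byte first: 2C 1F → 0x2C1F.
0x2C1F = 11295.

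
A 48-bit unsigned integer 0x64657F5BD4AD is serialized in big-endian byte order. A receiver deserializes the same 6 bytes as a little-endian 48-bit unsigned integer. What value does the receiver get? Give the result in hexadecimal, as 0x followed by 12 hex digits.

Stored big-endian, the bytes at ascending addresses are 64 65 7F 5B D4 AD.
Read back as little-endian, the first byte is least significant, giving 0xADD45B7F6564.

0xADD45B7F6564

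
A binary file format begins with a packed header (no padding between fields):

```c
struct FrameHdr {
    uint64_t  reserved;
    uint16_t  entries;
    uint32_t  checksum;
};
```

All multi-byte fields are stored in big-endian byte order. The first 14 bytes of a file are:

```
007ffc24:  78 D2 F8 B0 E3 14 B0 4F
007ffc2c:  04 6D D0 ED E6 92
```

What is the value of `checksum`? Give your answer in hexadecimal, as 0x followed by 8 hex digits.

`checksum` follows `reserved` (8 B), `entries` (2 B), so it starts at offset 8 + 2 = 10 and occupies 4 bytes.
Bytes at offsets 10..13: D0 ED E6 92.
Big-endian: lowest address holds the most-significant byte.
The bytes are already most-significant first: 0xD0EDE692.

0xD0EDE692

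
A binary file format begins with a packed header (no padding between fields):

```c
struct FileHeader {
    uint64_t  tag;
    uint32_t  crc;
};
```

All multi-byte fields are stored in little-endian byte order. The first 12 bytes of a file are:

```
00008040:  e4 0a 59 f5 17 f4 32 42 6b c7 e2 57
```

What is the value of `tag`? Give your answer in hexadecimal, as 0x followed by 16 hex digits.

0x4232F417F5590AE4

`tag` is the first field, at byte offset 0, occupying 8 bytes.
Bytes at offsets 0..7: E4 0A 59 F5 17 F4 32 42.
Little-endian: lowest address holds the least-significant byte.
Reassemble most-significant byte first: 42 32 F4 17 F5 59 0A E4 → 0x4232F417F5590AE4.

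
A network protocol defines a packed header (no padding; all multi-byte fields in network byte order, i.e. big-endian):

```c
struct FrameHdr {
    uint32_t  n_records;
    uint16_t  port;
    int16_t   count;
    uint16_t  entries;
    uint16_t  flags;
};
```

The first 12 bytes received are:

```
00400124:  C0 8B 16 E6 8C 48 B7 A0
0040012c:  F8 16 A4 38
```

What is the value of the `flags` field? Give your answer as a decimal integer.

`flags` follows `n_records` (4 B), `port` (2 B), `count` (2 B), `entries` (2 B), so it starts at offset 4 + 2 + 2 + 2 = 10 and occupies 2 bytes.
Bytes at offsets 10..11: A4 38.
Big-endian: lowest address holds the most-significant byte.
The bytes are already most-significant first: 0xA438.
0xA438 = 42040.

42040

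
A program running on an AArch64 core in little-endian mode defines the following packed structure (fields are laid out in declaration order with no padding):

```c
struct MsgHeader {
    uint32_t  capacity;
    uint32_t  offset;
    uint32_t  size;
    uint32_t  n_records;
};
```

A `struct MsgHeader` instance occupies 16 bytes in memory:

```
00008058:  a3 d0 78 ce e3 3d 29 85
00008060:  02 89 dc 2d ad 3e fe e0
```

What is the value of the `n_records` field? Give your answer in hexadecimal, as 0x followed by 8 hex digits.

0xE0FE3EAD

`n_records` follows `capacity` (4 B), `offset` (4 B), `size` (4 B), so it starts at offset 4 + 4 + 4 = 12 and occupies 4 bytes.
Bytes at offsets 12..15: AD 3E FE E0.
In little-endian order the low byte comes first in memory.
Reassemble most-significant byte first: E0 FE 3E AD → 0xE0FE3EAD.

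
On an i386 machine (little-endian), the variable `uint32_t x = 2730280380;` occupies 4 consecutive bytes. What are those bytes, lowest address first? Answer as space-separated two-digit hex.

BC C5 BC A2

2730280380 in hexadecimal, padded to 32 bits, is 0xA2BCC5BC.
Split into bytes (most-significant first): A2 BC C5 BC.
Little-endian stores the least-significant byte at the lowest address.
So at ascending addresses the bytes are BC C5 BC A2.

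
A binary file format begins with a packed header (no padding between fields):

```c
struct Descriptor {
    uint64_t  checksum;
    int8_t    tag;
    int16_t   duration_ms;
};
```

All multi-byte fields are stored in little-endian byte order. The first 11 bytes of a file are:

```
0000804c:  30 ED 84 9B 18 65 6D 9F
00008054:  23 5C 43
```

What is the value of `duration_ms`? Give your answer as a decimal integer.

`duration_ms` follows `checksum` (8 B), `tag` (1 B), so it starts at offset 8 + 1 = 9 and occupies 2 bytes.
Bytes at offsets 9..10: 5C 43.
Little-endian: lowest address holds the least-significant byte.
Reassemble most-significant byte first: 43 5C → 0x435C.
0x435C = 17244.

17244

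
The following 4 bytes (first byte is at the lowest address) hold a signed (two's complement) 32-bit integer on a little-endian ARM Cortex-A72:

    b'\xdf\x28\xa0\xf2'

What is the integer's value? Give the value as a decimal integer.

In little-endian order the low byte comes first in memory.
Reassemble most-significant byte first: F2 A0 28 DF → 0xF2A028DF.
Top bit is set, so as a signed 32-bit value this is 0xF2A028DF − 2^32 = -224384801.

-224384801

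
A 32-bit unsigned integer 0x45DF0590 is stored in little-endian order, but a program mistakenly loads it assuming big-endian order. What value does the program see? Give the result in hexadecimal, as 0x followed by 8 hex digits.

0x9005DF45

Stored little-endian, the bytes at ascending addresses are 90 05 DF 45.
Read back as big-endian, the last byte is least significant, giving 0x9005DF45.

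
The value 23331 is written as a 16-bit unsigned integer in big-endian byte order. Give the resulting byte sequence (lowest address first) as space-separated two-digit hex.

5B 23

23331 in hexadecimal, padded to 16 bits, is 0x5B23.
Split into bytes (most-significant first): 5B 23.
In big-endian order the high byte comes first in memory.
So the memory order matches the most-significant-first order: 5B 23.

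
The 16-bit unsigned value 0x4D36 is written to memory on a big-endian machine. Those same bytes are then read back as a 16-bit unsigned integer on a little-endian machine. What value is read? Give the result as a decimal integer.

13901

Stored big-endian, the bytes at ascending addresses are 4D 36.
Read back as little-endian, the first byte is least significant, giving 0x364D.
0x364D = 13901.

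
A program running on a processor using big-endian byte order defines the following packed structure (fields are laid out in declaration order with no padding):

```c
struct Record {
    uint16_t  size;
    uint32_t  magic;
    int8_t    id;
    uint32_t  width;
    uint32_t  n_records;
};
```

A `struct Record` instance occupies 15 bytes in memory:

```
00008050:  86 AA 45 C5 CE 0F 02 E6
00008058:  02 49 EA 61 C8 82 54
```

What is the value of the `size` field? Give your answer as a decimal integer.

`size` is the first field, at byte offset 0, occupying 2 bytes.
Bytes at offsets 0..1: 86 AA.
Big-endian: lowest address holds the most-significant byte.
The bytes are already most-significant first: 0x86AA.
0x86AA = 34474.

34474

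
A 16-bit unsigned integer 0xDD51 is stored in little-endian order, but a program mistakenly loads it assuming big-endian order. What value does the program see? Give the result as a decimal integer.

20957

Stored little-endian, the bytes at ascending addresses are 51 DD.
Read back as big-endian, the last byte is least significant, giving 0x51DD.
0x51DD = 20957.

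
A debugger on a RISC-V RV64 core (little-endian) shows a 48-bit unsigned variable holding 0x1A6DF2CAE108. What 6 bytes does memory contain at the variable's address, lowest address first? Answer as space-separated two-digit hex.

08 E1 CA F2 6D 1A

Split into bytes (most-significant first): 1A 6D F2 CA E1 08.
Little-endian stores the least-significant byte at the lowest address.
So at ascending addresses the bytes are 08 E1 CA F2 6D 1A.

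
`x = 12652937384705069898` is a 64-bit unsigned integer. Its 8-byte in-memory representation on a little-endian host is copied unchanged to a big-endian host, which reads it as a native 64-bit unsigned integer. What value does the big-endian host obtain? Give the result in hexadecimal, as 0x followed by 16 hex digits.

0x4A139B64834398AF

12652937384705069898 in 64-bit hexadecimal is 0xAF984383649B134A.
Stored little-endian, the bytes at ascending addresses are 4A 13 9B 64 83 43 98 AF.
Read back as big-endian, the last byte is least significant, giving 0x4A139B64834398AF.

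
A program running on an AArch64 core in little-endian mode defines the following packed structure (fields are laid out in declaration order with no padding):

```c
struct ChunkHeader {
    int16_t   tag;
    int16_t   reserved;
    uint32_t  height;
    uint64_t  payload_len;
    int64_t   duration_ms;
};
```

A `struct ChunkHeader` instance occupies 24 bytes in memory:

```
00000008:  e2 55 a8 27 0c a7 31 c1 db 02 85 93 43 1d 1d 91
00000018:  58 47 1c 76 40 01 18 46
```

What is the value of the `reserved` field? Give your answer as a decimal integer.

10152

`reserved` follows `tag` (2 bytes), so it starts at byte offset 2 and occupies 2 bytes.
Bytes at offsets 2..3: A8 27.
Little-endian: lowest address holds the least-significant byte.
Reassemble most-significant byte first: 27 A8 → 0x27A8.
0x27A8 = 10152.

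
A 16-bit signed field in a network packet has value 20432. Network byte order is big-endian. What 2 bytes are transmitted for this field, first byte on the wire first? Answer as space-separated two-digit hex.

4F D0

20432 in hexadecimal, padded to 16 bits, is 0x4FD0.
Split into bytes (most-significant first): 4F D0.
In big-endian order the high byte comes first in memory.
So the memory order matches the most-significant-first order: 4F D0.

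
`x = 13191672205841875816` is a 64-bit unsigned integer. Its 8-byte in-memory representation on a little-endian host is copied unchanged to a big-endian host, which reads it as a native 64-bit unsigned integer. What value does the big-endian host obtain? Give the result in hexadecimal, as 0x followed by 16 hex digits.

0x6843998EFA3B12B7

13191672205841875816 in 64-bit hexadecimal is 0xB7123BFA8E994368.
Stored little-endian, the bytes at ascending addresses are 68 43 99 8E FA 3B 12 B7.
Read back as big-endian, the last byte is least significant, giving 0x6843998EFA3B12B7.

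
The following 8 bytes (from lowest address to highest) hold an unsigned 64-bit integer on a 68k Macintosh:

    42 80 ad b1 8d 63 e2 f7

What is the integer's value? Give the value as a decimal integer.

In big-endian order the high byte comes first in memory.
The bytes are already most-significant first: 0x4280ADB18D63E2F7.
0x4280ADB18D63E2F7 = 4792020981615158007.

4792020981615158007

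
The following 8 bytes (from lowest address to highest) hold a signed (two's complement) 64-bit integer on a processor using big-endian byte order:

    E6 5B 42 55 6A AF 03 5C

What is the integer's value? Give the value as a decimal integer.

-1847810287475948708

Big-endian stores the most-significant byte at the lowest address.
The bytes are already most-significant first: 0xE65B42556AAF035C.
Top bit is set, so as a signed 64-bit value this is 0xE65B42556AAF035C − 2^64 = -1847810287475948708.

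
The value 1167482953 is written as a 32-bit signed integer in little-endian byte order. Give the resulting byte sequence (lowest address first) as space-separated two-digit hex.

49 60 96 45

1167482953 in hexadecimal, padded to 32 bits, is 0x45966049.
Split into bytes (most-significant first): 45 96 60 49.
Little-endian: lowest address holds the least-significant byte.
So at ascending addresses the bytes are 49 60 96 45.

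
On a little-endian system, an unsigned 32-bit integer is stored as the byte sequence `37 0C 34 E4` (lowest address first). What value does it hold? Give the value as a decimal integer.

3828616247

Little-endian: lowest address holds the least-significant byte.
Reassemble most-significant byte first: E4 34 0C 37 → 0xE4340C37.
0xE4340C37 = 3828616247.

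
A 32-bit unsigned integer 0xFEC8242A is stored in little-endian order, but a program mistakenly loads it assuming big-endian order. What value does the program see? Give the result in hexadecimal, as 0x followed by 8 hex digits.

0x2A24C8FE

Stored little-endian, the bytes at ascending addresses are 2A 24 C8 FE.
Read back as big-endian, the last byte is least significant, giving 0x2A24C8FE.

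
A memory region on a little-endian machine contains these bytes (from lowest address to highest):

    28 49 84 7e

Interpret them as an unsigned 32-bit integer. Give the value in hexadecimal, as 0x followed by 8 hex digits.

Little-endian stores the least-significant byte at the lowest address.
Reassemble most-significant byte first: 7E 84 49 28 → 0x7E844928.

0x7E844928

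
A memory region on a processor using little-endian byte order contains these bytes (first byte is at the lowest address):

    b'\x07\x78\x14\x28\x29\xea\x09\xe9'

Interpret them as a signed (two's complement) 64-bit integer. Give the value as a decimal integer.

Little-endian stores the least-significant byte at the lowest address.
Reassemble most-significant byte first: E9 09 EA 29 28 14 78 07 → 0xE909EA2928147807.
Top bit is set, so as a signed 64-bit value this is 0xE909EA2928147807 − 2^64 = -1654533925594957817.

-1654533925594957817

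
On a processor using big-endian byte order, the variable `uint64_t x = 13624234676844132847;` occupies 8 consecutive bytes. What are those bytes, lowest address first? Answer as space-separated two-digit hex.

13624234676844132847 in hexadecimal, padded to 64 bits, is 0xBD13014119DA79EF.
Split into bytes (most-significant first): BD 13 01 41 19 DA 79 EF.
Big-endian: lowest address holds the most-significant byte.
So the memory order matches the most-significant-first order: BD 13 01 41 19 DA 79 EF.

BD 13 01 41 19 DA 79 EF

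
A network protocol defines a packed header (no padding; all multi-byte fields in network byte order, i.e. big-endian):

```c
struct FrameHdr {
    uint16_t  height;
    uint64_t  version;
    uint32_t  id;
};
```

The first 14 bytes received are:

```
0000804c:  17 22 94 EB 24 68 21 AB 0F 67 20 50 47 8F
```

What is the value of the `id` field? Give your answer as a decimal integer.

542132111

`id` follows `height` (2 B), `version` (8 B), so it starts at offset 2 + 8 = 10 and occupies 4 bytes.
Bytes at offsets 10..13: 20 50 47 8F.
In big-endian order the high byte comes first in memory.
The bytes are already most-significant first: 0x2050478F.
0x2050478F = 542132111.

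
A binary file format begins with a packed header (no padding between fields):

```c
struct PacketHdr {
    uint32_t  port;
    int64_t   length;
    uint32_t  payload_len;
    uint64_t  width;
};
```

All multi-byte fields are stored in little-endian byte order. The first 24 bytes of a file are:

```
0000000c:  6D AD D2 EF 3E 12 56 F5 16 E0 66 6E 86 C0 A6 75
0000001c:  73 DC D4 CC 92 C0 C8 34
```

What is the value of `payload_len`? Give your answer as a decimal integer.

`payload_len` follows `port` (4 B), `length` (8 B), so it starts at offset 4 + 8 = 12 and occupies 4 bytes.
Bytes at offsets 12..15: 86 C0 A6 75.
Little-endian stores the least-significant byte at the lowest address.
Reassemble most-significant byte first: 75 A6 C0 86 → 0x75A6C086.
0x75A6C086 = 1973862534.

1973862534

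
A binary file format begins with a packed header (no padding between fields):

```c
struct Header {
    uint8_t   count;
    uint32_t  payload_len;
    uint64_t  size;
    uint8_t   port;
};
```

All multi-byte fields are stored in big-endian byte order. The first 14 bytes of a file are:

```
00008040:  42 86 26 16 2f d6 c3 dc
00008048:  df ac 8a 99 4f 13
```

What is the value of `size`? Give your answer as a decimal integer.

15475455597805738319

`size` follows `count` (1 B), `payload_len` (4 B), so it starts at offset 1 + 4 = 5 and occupies 8 bytes.
Bytes at offsets 5..12: D6 C3 DC DF AC 8A 99 4F.
In big-endian order the high byte comes first in memory.
The bytes are already most-significant first: 0xD6C3DCDFAC8A994F.
0xD6C3DCDFAC8A994F = 15475455597805738319.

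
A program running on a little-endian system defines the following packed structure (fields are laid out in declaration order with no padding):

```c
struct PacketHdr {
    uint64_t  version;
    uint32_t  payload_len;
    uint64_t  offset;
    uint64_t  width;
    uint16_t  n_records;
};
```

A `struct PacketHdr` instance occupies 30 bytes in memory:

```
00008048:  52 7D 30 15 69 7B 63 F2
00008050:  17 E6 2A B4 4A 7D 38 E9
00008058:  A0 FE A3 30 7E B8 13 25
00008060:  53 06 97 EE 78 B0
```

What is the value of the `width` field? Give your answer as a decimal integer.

17192217056684259454

`width` follows `version` (8 B), `payload_len` (4 B), `offset` (8 B), so it starts at offset 8 + 4 + 8 = 20 and occupies 8 bytes.
Bytes at offsets 20..27: 7E B8 13 25 53 06 97 EE.
Little-endian stores the least-significant byte at the lowest address.
Reassemble most-significant byte first: EE 97 06 53 25 13 B8 7E → 0xEE9706532513B87E.
0xEE9706532513B87E = 17192217056684259454.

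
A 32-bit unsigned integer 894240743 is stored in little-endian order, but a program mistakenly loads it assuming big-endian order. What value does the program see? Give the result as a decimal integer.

3876015413

894240743 in 32-bit hexadecimal is 0x354D07E7.
Stored little-endian, the bytes at ascending addresses are E7 07 4D 35.
Read back as big-endian, the last byte is least significant, giving 0xE7074D35.
0xE7074D35 = 3876015413.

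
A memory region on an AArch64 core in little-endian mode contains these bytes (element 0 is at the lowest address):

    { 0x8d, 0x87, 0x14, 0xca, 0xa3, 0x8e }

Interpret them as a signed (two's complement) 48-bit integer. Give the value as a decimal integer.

Little-endian stores the least-significant byte at the lowest address.
Reassemble most-significant byte first: 8E A3 CA 14 87 8D → 0x8EA3CA14878D.
Top bit is set, so as a signed 48-bit value this is 0x8EA3CA14878D − 2^48 = -124640855554163.

-124640855554163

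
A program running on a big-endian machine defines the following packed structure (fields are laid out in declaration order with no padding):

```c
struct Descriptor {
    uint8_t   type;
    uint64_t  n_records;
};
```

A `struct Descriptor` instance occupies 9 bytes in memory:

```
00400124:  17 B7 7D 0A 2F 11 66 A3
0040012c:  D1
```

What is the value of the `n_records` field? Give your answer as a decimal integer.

13221735278301324241

`n_records` follows `type` (1 byte), so it starts at byte offset 1 and occupies 8 bytes.
Bytes at offsets 1..8: B7 7D 0A 2F 11 66 A3 D1.
Big-endian stores the most-significant byte at the lowest address.
The bytes are already most-significant first: 0xB77D0A2F1166A3D1.
0xB77D0A2F1166A3D1 = 13221735278301324241.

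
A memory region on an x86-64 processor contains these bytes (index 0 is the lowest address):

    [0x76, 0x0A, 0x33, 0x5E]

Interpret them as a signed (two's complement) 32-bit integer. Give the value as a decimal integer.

1580403318

Little-endian stores the least-significant byte at the lowest address.
Reassemble most-significant byte first: 5E 33 0A 76 → 0x5E330A76.
0x5E330A76 = 1580403318.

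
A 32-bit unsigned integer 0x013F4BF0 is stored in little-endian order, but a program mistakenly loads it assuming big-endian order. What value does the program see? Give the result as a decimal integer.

Stored little-endian, the bytes at ascending addresses are F0 4B 3F 01.
Read back as big-endian, the last byte is least significant, giving 0xF04B3F01.
0xF04B3F01 = 4031463169.

4031463169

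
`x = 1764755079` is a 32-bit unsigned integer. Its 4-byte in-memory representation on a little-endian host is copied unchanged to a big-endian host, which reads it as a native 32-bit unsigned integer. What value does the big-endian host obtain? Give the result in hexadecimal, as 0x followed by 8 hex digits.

1764755079 in 32-bit hexadecimal is 0x69300687.
Stored little-endian, the bytes at ascending addresses are 87 06 30 69.
Read back as big-endian, the last byte is least significant, giving 0x87063069.

0x87063069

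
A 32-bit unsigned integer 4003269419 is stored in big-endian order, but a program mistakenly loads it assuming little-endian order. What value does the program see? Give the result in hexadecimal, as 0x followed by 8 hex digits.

4003269419 in 32-bit hexadecimal is 0xEE9D0B2B.
Stored big-endian, the bytes at ascending addresses are EE 9D 0B 2B.
Read back as little-endian, the first byte is least significant, giving 0x2B0B9DEE.

0x2B0B9DEE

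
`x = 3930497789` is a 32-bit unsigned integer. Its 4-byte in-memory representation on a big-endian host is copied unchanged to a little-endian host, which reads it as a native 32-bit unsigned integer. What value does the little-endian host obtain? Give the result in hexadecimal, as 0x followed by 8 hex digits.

0xFDA246EA

3930497789 in 32-bit hexadecimal is 0xEA46A2FD.
Stored big-endian, the bytes at ascending addresses are EA 46 A2 FD.
Read back as little-endian, the first byte is least significant, giving 0xFDA246EA.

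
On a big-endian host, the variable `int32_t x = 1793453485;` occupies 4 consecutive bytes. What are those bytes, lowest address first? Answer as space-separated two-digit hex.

6A E5 ED AD

1793453485 in hexadecimal, padded to 32 bits, is 0x6AE5EDAD.
Split into bytes (most-significant first): 6A E5 ED AD.
In big-endian order the high byte comes first in memory.
So the memory order matches the most-significant-first order: 6A E5 ED AD.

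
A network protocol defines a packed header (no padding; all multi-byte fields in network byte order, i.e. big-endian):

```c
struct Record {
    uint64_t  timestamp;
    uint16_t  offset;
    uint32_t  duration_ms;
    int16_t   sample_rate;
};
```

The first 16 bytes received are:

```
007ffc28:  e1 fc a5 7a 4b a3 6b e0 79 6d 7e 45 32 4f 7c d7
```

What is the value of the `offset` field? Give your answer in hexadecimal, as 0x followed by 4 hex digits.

`offset` follows `timestamp` (8 bytes), so it starts at byte offset 8 and occupies 2 bytes.
Bytes at offsets 8..9: 79 6D.
In big-endian order the high byte comes first in memory.
The bytes are already most-significant first: 0x796D.

0x796D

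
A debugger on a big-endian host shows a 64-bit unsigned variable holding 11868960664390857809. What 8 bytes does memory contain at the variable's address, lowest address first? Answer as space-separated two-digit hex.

11868960664390857809 in hexadecimal, padded to 64 bits, is 0xA4B704D6FE19F451.
Split into bytes (most-significant first): A4 B7 04 D6 FE 19 F4 51.
Big-endian stores the most-significant byte at the lowest address.
So the memory order matches the most-significant-first order: A4 B7 04 D6 FE 19 F4 51.

A4 B7 04 D6 FE 19 F4 51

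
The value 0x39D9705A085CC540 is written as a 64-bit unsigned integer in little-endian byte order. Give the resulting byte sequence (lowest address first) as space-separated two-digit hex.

40 C5 5C 08 5A 70 D9 39

Split into bytes (most-significant first): 39 D9 70 5A 08 5C C5 40.
Little-endian stores the least-significant byte at the lowest address.
So at ascending addresses the bytes are 40 C5 5C 08 5A 70 D9 39.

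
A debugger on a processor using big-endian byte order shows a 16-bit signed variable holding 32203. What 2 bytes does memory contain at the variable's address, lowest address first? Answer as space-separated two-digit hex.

32203 in hexadecimal, padded to 16 bits, is 0x7DCB.
Split into bytes (most-significant first): 7D CB.
In big-endian order the high byte comes first in memory.
So the memory order matches the most-significant-first order: 7D CB.

7D CB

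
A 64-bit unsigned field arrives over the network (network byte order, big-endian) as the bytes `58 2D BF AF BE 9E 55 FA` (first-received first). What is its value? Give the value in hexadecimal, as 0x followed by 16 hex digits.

Big-endian stores the most-significant byte at the lowest address.
The bytes are already most-significant first: 0x582DBFAFBE9E55FA.

0x582DBFAFBE9E55FA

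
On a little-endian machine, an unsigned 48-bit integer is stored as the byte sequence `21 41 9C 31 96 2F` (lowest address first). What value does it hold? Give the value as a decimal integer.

Little-endian: lowest address holds the least-significant byte.
Reassemble most-significant byte first: 2F 96 31 9C 41 21 → 0x2F96319C4121.
0x2F96319C4121 = 52322123923745.

52322123923745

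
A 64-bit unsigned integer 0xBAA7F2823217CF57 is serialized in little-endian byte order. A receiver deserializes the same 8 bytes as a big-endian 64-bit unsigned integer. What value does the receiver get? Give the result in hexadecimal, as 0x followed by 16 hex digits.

0x57CF173282F2A7BA

Stored little-endian, the bytes at ascending addresses are 57 CF 17 32 82 F2 A7 BA.
Read back as big-endian, the last byte is least significant, giving 0x57CF173282F2A7BA.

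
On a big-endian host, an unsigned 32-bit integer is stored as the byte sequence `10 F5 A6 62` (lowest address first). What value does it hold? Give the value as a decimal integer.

Big-endian: lowest address holds the most-significant byte.
The bytes are already most-significant first: 0x10F5A662.
0x10F5A662 = 284534370.

284534370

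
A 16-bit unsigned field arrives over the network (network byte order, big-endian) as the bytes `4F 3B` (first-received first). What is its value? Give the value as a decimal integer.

20283

Big-endian stores the most-significant byte at the lowest address.
The bytes are already most-significant first: 0x4F3B.
0x4F3B = 20283.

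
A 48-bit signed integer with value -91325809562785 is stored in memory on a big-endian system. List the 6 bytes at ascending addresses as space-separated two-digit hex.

AC F0 8D 8F EB 5F

Two's complement of -91325809562785 in 48 bits: 91325809562785 = 0x530F727014A1; invert → 0xACF08D8FEB5E; add 1 → 0xACF08D8FEB5F.
Split into bytes (most-significant first): AC F0 8D 8F EB 5F.
Big-endian: lowest address holds the most-significant byte.
So the memory order matches the most-significant-first order: AC F0 8D 8F EB 5F.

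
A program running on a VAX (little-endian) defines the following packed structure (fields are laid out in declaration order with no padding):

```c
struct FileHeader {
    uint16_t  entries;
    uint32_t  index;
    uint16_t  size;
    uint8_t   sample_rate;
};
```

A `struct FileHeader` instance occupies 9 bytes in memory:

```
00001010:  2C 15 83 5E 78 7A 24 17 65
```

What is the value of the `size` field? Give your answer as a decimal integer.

`size` follows `entries` (2 B), `index` (4 B), so it starts at offset 2 + 4 = 6 and occupies 2 bytes.
Bytes at offsets 6..7: 24 17.
In little-endian order the low byte comes first in memory.
Reassemble most-significant byte first: 17 24 → 0x1724.
0x1724 = 5924.

5924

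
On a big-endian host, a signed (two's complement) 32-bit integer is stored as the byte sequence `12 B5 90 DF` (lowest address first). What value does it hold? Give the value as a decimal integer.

313888991

Big-endian stores the most-significant byte at the lowest address.
The bytes are already most-significant first: 0x12B590DF.
0x12B590DF = 313888991.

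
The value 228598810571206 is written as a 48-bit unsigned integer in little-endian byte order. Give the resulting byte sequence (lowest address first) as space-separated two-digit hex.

C6 71 E6 CE E8 CF

228598810571206 in hexadecimal, padded to 48 bits, is 0xCFE8CEE671C6.
Split into bytes (most-significant first): CF E8 CE E6 71 C6.
In little-endian order the low byte comes first in memory.
So at ascending addresses the bytes are C6 71 E6 CE E8 CF.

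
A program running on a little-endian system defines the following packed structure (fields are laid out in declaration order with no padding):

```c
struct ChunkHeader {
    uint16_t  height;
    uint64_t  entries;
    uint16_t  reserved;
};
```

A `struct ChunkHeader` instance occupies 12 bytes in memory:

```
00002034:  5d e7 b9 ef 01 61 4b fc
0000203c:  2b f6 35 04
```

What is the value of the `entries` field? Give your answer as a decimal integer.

`entries` follows `height` (2 bytes), so it starts at byte offset 2 and occupies 8 bytes.
Bytes at offsets 2..9: B9 EF 01 61 4B FC 2B F6.
Little-endian: lowest address holds the least-significant byte.
Reassemble most-significant byte first: F6 2B FC 4B 61 01 EF B9 → 0xF62BFC4B6101EFB9.
0xF62BFC4B6101EFB9 = 17738548958009094073.

17738548958009094073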